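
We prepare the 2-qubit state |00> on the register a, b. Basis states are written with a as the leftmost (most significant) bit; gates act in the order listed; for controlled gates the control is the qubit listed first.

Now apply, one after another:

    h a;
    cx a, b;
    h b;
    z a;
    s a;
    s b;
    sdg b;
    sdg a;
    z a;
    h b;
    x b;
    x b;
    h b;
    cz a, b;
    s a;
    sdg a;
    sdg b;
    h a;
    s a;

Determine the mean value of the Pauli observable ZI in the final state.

The observable ZI averages to 1. Key observation: gates 3-10 undo each other exactly, leaving only the rest of the circuit to track.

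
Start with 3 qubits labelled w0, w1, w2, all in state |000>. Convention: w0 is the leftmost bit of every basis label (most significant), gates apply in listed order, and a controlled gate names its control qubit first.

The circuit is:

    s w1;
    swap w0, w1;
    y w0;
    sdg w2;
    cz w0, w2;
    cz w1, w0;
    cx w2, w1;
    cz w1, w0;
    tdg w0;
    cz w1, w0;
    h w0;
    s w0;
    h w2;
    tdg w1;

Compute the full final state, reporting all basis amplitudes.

The resulting statevector has amplitude exp(I*pi/4)/2 on |000>, exp(I*pi/4)/2 on |001>, 0 on |010>, 0 on |011>, -exp(3*I*pi/4)/2 on |100>, -exp(3*I*pi/4)/2 on |101>, 0 on |110>, 0 on |111>.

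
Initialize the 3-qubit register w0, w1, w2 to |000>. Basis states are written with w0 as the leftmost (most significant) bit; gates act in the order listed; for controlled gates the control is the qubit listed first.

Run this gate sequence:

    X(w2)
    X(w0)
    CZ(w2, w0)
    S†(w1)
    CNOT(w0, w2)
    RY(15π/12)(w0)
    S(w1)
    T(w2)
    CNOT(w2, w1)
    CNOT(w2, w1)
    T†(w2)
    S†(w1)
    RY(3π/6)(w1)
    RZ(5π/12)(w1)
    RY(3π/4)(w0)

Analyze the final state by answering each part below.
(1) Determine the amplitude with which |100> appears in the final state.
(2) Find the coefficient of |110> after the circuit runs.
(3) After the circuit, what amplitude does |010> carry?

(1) |100> carries amplitude -sqrt(2)*exp(19*I*pi/24)/2 in the final state.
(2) The final state's coefficient on |110> equals sqrt(2)*exp(5*I*pi/24)/2.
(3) |010> carries amplitude 0 in the final state.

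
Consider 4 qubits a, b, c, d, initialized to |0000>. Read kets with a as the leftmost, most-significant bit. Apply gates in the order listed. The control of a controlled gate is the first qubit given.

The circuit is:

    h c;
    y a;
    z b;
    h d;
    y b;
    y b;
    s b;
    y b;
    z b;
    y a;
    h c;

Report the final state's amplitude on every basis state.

The resulting statevector has amplitude -sqrt(2)*I/2 on |0100>, -sqrt(2)*I/2 on |0101>, and 0 on every other basis state.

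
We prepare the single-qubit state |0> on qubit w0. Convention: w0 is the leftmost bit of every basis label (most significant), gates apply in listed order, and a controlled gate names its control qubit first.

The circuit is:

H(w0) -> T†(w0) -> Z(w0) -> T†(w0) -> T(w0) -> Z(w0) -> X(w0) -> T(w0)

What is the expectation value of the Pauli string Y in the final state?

In the final state, Y has expectation 1.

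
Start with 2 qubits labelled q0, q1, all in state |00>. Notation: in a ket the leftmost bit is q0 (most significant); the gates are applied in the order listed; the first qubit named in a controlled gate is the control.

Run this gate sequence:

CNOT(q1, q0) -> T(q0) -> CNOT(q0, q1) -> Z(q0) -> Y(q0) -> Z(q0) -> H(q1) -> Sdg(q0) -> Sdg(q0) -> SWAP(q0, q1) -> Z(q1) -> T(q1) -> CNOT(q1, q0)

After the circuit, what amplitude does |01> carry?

The final state's coefficient on |01> equals -sqrt(2)*exp(3*I*pi/4)/2.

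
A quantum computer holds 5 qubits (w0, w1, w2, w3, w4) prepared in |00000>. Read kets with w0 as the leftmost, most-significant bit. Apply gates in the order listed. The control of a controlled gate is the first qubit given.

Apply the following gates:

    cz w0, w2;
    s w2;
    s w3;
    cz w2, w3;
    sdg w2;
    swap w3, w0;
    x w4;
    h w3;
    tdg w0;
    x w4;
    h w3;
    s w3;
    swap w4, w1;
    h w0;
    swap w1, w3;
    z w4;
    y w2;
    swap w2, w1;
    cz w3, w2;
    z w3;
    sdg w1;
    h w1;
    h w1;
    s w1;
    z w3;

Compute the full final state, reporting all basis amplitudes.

The resulting statevector has amplitude sqrt(2)*I/2 on |01000>, sqrt(2)*I/2 on |11000>, and 0 on every other basis state. Key observation: the block from step 20 through step 25 cancels to the identity and can be dropped.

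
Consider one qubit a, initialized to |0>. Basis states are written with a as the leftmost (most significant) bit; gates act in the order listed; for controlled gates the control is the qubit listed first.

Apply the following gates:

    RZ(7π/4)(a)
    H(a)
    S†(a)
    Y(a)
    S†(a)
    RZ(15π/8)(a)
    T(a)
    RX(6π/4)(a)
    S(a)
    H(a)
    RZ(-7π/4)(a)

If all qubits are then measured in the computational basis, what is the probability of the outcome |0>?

Outcome |0> occurs with probability 1/2.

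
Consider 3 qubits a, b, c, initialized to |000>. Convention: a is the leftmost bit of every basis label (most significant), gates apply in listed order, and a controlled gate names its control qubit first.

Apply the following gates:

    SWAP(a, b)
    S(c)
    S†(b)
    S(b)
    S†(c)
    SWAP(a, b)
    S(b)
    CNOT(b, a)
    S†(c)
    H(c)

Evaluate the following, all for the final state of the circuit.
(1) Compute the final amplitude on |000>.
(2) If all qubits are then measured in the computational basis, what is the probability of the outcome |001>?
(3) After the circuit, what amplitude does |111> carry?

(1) |000> carries amplitude sqrt(2)/2 in the final state. Key observation: steps 1-6 multiply out to the identity, so the circuit reduces to the remaining gates.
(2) The probability of measuring |001> is 1/2.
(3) The amplitude on |111> is 0.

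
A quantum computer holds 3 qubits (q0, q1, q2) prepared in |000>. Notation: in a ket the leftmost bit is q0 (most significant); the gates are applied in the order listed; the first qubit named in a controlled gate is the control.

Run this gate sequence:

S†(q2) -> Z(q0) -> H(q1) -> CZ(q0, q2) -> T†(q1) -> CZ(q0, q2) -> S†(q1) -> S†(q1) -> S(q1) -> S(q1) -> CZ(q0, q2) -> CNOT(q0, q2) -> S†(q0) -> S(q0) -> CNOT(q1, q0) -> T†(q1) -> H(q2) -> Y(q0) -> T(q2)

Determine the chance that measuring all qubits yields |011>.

Outcome |011> occurs with probability 1/4. Key observation: steps 6-11 multiply out to the identity, so the circuit reduces to the remaining gates.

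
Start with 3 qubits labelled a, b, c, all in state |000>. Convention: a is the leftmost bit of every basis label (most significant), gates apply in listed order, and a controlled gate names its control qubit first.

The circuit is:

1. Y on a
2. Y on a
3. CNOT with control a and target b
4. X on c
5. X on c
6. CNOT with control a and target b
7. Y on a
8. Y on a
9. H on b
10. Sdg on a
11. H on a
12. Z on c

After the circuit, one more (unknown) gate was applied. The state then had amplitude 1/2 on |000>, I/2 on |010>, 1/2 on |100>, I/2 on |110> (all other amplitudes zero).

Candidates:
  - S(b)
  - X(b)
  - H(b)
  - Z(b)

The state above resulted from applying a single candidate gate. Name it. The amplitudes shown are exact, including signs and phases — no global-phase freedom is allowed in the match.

It was S(b) that produced the state shown. Key observation: gates 1-8 undo each other exactly, leaving only the rest of the circuit to track.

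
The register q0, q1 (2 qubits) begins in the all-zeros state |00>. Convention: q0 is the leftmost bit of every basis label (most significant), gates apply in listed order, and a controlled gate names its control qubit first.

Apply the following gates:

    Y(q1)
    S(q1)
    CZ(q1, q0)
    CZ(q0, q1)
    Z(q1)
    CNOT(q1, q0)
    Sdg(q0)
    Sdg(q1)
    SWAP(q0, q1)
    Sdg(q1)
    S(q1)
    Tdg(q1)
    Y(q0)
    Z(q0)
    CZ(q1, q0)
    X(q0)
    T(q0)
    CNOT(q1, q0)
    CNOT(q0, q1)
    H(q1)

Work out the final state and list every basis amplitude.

The resulting statevector has amplitude sqrt(2)*I/2 on |00>, -sqrt(2)*I/2 on |01>, 0 on |10>, 0 on |11>.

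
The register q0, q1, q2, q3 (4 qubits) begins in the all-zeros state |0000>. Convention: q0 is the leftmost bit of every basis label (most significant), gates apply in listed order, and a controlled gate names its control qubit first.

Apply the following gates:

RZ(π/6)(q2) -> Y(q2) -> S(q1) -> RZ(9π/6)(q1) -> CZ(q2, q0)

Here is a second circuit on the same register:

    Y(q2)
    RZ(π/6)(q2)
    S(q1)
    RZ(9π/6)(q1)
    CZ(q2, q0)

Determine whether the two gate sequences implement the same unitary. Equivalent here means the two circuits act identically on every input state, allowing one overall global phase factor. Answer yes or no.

No — the two circuits implement different unitaries, even allowing a global phase.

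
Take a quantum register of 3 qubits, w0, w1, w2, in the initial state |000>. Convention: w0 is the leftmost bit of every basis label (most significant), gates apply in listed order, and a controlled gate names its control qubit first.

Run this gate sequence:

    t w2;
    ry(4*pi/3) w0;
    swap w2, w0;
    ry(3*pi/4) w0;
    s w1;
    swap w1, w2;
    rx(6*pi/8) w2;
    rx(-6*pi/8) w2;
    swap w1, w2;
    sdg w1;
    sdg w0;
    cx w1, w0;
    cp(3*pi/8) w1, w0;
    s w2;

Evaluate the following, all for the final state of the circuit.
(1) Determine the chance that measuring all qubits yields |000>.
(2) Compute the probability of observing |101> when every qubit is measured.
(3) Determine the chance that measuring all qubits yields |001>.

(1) Outcome |000> occurs with probability 1/8 - sqrt(2)/16. Key observation: steps 5-10 multiply out to the identity, so the circuit reduces to the remaining gates.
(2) The probability of measuring |101> is 3*sqrt(2)/16 + 3/8.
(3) The probability of measuring |001> is 3/8 - 3*sqrt(2)/16.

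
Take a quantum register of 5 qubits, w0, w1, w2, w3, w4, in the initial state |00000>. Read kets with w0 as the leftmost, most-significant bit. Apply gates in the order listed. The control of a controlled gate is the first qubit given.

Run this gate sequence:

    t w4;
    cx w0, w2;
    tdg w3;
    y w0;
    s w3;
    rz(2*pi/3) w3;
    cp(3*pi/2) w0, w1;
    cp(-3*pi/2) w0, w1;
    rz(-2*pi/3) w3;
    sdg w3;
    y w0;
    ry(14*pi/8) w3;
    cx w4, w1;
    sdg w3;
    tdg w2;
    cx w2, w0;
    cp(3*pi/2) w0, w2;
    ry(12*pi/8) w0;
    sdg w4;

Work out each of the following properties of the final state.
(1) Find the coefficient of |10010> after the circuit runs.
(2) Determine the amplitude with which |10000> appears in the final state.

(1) |10010> carries amplitude -I*sqrt(4 - 2*sqrt(2))/4 in the final state. Key observation: steps 4-11 multiply out to the identity, so the circuit reduces to the remaining gates.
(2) The amplitude on |10000> is -sqrt(2*sqrt(2) + 4)/4.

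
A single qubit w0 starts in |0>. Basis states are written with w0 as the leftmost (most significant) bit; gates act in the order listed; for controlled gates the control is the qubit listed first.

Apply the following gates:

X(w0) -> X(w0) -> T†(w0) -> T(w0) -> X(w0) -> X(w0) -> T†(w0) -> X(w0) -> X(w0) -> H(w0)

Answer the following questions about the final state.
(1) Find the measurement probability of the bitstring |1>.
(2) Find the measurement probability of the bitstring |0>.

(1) A full measurement returns |1> with probability 1/2. Key observation: gates 1-6 undo each other exactly, leaving only the rest of the circuit to track.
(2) The probability of measuring |0> is 1/2.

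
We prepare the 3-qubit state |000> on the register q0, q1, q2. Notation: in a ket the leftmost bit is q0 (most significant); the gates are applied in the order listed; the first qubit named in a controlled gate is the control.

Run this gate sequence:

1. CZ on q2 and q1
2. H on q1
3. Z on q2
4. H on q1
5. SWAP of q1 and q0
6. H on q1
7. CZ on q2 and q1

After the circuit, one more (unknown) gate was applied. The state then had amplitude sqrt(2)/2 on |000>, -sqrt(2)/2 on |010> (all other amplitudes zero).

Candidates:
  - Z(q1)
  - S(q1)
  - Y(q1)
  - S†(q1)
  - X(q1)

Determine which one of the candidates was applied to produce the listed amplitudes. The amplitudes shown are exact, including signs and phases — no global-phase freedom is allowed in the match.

It was Z(q1) that produced the state shown.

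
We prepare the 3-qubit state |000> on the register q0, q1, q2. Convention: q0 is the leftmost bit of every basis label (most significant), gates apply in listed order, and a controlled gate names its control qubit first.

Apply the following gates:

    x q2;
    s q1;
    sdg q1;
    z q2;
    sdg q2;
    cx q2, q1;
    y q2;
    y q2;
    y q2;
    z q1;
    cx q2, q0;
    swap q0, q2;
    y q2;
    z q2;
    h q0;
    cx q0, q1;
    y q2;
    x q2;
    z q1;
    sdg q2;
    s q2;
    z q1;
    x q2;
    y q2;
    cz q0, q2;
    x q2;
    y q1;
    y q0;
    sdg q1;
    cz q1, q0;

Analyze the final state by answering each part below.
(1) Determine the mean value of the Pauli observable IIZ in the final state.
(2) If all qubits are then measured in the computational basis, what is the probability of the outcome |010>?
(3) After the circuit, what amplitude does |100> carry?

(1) In the final state, IIZ has expectation 1. Key observation: the block from step 17 through step 24 cancels to the identity and can be dropped.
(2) The probability of measuring |010> is 1/2.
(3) |100> carries amplitude sqrt(2)*I/2 in the final state.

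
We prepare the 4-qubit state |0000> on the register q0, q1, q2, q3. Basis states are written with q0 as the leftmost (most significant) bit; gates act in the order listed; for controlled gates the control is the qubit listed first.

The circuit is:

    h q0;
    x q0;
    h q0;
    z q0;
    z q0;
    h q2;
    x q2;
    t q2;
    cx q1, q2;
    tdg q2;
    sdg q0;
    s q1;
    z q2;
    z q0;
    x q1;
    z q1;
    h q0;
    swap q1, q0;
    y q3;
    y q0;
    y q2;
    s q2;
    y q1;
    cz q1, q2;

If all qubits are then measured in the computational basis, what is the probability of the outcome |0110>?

The probability of measuring |0110> is 0. Key observation: steps 1-4 multiply out to the identity, so the circuit reduces to the remaining gates.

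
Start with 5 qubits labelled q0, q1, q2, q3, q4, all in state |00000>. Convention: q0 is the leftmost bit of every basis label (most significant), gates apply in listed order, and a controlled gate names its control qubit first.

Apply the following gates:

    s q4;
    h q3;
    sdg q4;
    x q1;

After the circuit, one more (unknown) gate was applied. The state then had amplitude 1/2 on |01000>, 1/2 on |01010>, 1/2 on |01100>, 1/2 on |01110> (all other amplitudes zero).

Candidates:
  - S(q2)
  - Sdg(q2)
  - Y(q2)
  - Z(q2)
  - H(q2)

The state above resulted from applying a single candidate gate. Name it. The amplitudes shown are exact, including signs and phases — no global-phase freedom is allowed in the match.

The unique candidate consistent with the amplitudes is H(q2).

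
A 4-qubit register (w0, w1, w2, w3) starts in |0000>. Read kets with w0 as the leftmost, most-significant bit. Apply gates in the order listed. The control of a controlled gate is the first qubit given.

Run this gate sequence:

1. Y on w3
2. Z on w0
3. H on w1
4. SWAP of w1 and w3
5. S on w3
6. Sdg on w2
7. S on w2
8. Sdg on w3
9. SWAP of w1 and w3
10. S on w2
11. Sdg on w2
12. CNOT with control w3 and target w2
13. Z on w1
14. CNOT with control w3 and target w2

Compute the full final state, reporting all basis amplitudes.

After the circuit, the state carries amplitude sqrt(2)*I/2 on |0001>, -sqrt(2)*I/2 on |0101>, and 0 on every other basis state. Key observation: gates 4-9 undo each other exactly, leaving only the rest of the circuit to track.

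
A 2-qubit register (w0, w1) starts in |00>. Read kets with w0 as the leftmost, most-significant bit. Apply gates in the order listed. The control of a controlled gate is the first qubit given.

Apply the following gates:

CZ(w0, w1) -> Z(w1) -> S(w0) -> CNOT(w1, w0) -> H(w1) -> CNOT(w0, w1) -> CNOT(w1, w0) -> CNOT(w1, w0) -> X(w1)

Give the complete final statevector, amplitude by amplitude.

The final amplitudes are sqrt(2)/2 on |00>, sqrt(2)/2 on |01>, 0 on |10>, 0 on |11>. Key observation: gates 7-8 undo each other exactly, leaving only the rest of the circuit to track.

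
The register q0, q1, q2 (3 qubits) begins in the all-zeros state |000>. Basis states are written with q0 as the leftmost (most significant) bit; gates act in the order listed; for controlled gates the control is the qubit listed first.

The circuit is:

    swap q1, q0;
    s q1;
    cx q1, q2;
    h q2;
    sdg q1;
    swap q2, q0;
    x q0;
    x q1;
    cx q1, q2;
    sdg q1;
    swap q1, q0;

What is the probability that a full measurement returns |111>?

The probability of measuring |111> is 1/2.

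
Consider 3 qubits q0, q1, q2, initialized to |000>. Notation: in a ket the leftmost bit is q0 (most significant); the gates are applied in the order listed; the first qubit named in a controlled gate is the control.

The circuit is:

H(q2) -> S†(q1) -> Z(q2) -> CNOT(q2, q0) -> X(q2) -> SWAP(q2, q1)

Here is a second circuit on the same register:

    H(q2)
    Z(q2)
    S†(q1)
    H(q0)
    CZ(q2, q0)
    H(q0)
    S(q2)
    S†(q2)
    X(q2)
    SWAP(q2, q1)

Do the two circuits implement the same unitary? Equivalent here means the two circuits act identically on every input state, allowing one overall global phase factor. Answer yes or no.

Yes, they are equivalent — the unitaries differ by at most a global phase.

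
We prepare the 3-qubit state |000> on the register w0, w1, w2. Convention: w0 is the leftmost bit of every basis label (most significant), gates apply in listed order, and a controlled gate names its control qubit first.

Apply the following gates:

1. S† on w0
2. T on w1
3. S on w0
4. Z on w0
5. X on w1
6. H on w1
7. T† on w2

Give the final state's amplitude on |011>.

The amplitude on |011> is 0.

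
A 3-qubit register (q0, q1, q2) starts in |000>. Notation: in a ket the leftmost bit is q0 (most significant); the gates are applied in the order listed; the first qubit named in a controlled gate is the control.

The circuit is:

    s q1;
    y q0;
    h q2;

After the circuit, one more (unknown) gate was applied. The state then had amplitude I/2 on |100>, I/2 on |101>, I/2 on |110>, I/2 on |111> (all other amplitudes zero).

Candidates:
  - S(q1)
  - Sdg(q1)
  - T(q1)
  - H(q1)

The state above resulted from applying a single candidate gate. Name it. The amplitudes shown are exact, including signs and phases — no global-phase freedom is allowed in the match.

The applied gate was H(q1).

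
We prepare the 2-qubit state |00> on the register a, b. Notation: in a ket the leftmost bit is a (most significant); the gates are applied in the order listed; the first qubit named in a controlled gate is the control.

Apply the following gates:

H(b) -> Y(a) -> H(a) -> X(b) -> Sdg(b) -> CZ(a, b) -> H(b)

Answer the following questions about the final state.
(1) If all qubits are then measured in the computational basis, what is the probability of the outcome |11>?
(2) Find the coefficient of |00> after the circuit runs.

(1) Outcome |11> occurs with probability 1/4.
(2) The amplitude on |00> is sqrt(2)*(1 + I)/4.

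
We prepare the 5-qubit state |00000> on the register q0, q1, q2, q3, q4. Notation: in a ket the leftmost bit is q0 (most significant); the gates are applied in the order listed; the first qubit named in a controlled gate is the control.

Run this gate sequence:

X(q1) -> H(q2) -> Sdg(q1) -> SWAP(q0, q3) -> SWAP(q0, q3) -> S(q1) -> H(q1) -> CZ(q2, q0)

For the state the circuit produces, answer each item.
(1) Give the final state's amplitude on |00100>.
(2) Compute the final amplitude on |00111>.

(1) The final state's coefficient on |00100> equals 1/2. Key observation: the block from step 3 through step 6 cancels to the identity and can be dropped.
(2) The final state's coefficient on |00111> equals 0.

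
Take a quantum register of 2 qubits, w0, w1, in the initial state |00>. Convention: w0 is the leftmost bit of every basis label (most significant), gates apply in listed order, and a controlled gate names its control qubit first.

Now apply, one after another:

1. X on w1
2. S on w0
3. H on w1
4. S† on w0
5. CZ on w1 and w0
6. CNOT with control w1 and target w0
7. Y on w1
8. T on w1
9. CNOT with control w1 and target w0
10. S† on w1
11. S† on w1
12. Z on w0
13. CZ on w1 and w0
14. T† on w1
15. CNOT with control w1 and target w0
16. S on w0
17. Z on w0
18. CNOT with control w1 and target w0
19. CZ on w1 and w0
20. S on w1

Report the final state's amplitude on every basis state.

After the circuit, the state carries amplitude 0 on |00>, 0 on |01>, -sqrt(2)/2 on |10>, -sqrt(2)/2 on |11>.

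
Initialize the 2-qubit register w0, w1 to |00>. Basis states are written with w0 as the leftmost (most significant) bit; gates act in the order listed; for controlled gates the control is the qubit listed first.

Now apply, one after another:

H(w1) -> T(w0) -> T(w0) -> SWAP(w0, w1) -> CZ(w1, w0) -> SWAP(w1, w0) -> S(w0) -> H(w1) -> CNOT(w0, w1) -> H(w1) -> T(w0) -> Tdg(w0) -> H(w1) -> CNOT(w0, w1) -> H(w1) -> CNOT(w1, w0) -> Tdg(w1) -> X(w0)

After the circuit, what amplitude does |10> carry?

|10> carries amplitude sqrt(2)/2 in the final state. Key observation: the block from step 8 through step 15 cancels to the identity and can be dropped.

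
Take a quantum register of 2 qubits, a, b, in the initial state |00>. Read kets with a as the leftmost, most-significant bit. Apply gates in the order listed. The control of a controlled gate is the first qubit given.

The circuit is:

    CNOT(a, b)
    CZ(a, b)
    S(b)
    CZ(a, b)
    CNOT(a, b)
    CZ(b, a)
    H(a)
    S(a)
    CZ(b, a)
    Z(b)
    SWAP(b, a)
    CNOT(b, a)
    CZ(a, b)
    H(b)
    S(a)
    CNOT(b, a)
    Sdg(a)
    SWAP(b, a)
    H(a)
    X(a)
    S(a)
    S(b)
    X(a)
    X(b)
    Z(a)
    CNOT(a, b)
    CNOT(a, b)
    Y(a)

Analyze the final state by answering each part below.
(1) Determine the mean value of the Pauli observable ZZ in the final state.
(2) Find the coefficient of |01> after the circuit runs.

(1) The expectation value of ZZ is -1. Key observation: steps 26-27 multiply out to the identity, so the circuit reduces to the remaining gates.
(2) The final state's coefficient on |01> equals sqrt(2)*I/2.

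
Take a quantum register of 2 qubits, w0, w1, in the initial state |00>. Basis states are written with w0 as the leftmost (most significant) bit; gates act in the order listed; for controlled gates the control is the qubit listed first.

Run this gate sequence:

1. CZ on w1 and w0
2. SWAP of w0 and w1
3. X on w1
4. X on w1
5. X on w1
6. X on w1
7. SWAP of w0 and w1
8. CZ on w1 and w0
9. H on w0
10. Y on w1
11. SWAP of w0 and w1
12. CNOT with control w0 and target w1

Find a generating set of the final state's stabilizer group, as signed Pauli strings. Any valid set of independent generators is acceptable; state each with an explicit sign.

The final state is stabilized by the group generated by +IX, -ZI; other independent generating sets are equally valid. Key observation: steps 1-8 multiply out to the identity, so the circuit reduces to the remaining gates.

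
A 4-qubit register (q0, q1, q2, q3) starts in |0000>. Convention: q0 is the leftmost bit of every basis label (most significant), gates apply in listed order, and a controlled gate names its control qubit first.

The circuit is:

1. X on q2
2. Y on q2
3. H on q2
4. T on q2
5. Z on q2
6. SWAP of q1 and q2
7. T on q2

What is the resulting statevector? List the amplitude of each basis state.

The final amplitudes are -sqrt(2)*I/2 on |0000>, sqrt(2)*exp(3*I*pi/4)/2 on |0100>, and 0 on every other basis state.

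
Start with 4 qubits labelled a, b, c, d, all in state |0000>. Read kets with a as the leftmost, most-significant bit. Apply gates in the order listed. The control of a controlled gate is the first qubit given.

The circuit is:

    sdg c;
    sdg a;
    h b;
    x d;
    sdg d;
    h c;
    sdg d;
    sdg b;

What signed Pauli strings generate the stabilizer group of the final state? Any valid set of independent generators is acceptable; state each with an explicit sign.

One valid set of independent stabilizer generators is -IYII, +IIXI, +ZIII, -IIIZ (any independent generating set of the same group is equally correct).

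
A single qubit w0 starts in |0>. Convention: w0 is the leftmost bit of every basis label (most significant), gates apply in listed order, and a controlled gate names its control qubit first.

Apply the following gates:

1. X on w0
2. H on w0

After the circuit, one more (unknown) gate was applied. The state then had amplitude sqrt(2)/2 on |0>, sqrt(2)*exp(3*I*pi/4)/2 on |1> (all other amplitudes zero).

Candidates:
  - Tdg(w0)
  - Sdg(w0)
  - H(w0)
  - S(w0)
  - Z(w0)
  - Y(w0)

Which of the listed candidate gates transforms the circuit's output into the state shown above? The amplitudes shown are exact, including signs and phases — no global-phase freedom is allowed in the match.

It was Tdg(w0) that produced the state shown.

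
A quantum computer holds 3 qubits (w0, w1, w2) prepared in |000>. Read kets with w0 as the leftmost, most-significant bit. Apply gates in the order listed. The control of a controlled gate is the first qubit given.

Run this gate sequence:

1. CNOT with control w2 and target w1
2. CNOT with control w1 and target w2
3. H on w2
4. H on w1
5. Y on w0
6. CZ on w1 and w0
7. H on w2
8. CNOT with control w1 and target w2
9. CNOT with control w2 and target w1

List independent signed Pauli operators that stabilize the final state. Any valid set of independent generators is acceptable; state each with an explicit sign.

One valid set of independent stabilizer generators is -IIX, -ZII, +IZI (any independent generating set of the same group is equally correct).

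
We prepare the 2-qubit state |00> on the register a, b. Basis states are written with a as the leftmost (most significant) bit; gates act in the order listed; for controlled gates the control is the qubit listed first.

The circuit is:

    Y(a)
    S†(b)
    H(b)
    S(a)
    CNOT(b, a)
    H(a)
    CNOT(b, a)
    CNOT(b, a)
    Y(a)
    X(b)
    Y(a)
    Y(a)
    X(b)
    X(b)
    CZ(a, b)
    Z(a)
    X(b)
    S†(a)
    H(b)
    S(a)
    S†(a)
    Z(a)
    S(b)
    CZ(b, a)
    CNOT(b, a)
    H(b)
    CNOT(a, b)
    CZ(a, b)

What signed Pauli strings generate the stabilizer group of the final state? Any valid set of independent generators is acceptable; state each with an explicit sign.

The final state is stabilized by the group generated by -YZ, -ZX; other independent generating sets are equally valid. Key observation: steps 13-14 multiply out to the identity, so the circuit reduces to the remaining gates.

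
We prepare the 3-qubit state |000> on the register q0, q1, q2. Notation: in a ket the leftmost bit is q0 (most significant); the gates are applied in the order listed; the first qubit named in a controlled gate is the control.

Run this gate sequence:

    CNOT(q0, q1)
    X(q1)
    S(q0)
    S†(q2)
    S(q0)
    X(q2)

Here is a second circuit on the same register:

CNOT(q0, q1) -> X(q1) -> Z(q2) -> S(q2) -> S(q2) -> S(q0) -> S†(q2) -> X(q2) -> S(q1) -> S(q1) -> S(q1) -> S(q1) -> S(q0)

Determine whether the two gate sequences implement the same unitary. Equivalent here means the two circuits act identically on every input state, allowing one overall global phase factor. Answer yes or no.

Yes, they are equivalent — the unitaries differ by at most a global phase.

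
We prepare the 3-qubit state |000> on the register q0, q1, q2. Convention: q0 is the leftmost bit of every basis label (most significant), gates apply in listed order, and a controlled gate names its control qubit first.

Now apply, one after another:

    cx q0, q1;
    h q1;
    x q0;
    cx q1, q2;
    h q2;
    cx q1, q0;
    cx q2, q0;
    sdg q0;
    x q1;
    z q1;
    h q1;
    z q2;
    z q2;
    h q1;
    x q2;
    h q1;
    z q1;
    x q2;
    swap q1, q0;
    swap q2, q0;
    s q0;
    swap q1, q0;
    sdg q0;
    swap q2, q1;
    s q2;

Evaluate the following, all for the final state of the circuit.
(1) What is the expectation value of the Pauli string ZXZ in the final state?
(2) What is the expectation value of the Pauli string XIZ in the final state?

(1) In the final state, ZXZ has expectation -1. Key observation: gates 11-14 undo each other exactly, leaving only the rest of the circuit to track.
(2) The expectation value of XIZ is 0.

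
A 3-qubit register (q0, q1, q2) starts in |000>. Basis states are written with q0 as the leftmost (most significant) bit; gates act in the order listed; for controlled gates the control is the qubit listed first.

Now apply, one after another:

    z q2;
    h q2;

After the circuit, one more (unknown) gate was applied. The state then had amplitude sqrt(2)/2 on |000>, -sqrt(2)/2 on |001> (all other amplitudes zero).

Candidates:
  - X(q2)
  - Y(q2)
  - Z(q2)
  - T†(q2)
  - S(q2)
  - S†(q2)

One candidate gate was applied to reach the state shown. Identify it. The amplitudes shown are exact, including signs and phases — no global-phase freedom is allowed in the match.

The applied gate was Z(q2).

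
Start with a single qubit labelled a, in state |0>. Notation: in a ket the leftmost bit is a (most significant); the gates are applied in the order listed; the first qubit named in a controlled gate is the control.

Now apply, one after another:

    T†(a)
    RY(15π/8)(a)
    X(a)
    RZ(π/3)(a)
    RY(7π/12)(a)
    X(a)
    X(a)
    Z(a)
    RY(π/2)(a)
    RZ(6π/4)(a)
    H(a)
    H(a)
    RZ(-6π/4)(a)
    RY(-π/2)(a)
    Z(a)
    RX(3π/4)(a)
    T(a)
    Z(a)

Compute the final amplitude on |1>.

|1> carries amplitude -exp(5*I*pi/12)*cos(pi/16)/4 - I*sqrt(1/2 - sqrt(2)/4)*sqrt(sqrt(2)/4 + 1/2)*exp(I*pi/12)*sin(pi/16)/2 - sqrt(3)*exp(I*pi/12)*sin(pi/16)/4 - sqrt(1/2 - sqrt(2)/4)*sqrt(sqrt(2)/4 + 1/2)*exp(I*pi/12)*sin(pi/16)/2 + sqrt(6)*exp(I*pi/12)*sin(pi/16)/8 + sqrt(2)*I*exp(5*I*pi/12)*cos(pi/16)/8 + sqrt(6)*I*exp(I*pi/12)*sin(pi/16)/8 + I*exp(5*I*pi/12)*cos(pi/16)/4 + sqrt(3)*I*sqrt(1/2 - sqrt(2)/4)*sqrt(sqrt(2)/4 + 1/2)*exp(5*I*pi/12)*cos(pi/16)/2 + sqrt(3)*I*exp(I*pi/12)*sin(pi/16)/4 + sqrt(2)*exp(5*I*pi/12)*cos(pi/16)/8 + sqrt(3)*sqrt(1/2 - sqrt(2)/4)*sqrt(sqrt(2)/4 + 1/2)*exp(5*I*pi/12)*cos(pi/16)/2 in the final state. Key observation: steps 8-15 multiply out to the identity, so the circuit reduces to the remaining gates.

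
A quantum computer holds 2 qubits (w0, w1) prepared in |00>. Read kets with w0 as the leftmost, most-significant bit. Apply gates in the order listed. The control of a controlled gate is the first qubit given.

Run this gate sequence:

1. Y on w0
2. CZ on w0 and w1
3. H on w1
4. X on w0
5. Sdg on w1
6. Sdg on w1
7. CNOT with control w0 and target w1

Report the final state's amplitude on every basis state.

After the circuit, the state carries amplitude sqrt(2)*I/2 on |00>, -sqrt(2)*I/2 on |01>, 0 on |10>, 0 on |11>.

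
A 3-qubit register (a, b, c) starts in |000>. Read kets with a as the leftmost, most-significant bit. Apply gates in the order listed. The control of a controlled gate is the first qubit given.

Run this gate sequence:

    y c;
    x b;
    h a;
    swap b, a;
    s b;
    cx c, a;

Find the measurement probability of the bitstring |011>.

A full measurement returns |011> with probability 1/2.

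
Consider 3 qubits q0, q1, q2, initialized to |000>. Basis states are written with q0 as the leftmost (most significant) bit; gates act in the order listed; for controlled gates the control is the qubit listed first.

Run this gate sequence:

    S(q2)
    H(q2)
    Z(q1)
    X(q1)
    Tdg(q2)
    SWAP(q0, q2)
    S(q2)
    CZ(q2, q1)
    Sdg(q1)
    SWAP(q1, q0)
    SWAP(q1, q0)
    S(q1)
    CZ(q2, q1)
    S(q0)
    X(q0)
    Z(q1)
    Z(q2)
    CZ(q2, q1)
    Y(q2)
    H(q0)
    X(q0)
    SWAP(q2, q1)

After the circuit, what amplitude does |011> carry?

|011> carries amplitude -exp(3*I*pi/4)/2 + I/2 in the final state. Key observation: steps 8-13 multiply out to the identity, so the circuit reduces to the remaining gates.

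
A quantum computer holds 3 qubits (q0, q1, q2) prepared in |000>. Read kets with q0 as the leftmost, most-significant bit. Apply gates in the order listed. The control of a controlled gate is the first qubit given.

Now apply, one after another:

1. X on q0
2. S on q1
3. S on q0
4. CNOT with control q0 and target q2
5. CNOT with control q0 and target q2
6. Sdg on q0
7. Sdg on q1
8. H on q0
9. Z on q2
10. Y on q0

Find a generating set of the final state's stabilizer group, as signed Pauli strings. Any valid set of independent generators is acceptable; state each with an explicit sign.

The stabilizer group can be generated by +XII, +IZI, +IIZ, among other valid generating sets. Key observation: the block from step 2 through step 7 cancels to the identity and can be dropped.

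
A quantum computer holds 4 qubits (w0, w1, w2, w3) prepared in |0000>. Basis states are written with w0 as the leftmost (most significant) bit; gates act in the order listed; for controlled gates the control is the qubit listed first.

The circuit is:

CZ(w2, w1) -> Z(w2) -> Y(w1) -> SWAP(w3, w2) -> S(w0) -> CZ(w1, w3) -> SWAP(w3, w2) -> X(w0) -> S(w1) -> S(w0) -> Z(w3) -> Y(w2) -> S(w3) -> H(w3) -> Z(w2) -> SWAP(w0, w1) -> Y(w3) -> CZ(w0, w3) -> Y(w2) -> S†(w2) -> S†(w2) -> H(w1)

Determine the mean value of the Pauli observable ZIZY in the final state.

The expectation value of ZIZY is 0.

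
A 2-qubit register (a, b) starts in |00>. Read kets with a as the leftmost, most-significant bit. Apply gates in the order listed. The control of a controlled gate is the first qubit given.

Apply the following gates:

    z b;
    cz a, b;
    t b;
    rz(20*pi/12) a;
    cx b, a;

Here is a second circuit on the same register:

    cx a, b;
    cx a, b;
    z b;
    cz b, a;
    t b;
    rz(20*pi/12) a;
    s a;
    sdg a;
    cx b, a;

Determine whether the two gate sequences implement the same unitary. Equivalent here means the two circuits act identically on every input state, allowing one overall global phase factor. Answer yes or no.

Yes, they are equivalent — the unitaries differ by at most a global phase.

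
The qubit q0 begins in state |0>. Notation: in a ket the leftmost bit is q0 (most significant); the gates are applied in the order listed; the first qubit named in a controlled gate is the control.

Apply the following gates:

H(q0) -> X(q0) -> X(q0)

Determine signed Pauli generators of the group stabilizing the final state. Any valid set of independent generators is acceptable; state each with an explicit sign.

The final state is stabilized by the group generated by +X; other independent generating sets are equally valid.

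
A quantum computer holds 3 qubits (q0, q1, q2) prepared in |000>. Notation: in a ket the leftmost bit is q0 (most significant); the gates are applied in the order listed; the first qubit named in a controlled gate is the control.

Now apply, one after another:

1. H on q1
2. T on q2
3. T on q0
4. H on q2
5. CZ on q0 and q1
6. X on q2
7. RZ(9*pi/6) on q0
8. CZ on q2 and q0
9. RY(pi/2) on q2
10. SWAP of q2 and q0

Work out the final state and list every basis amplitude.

The final amplitudes are -sqrt(2)*exp(I*pi/4)/2 on |100>, -sqrt(2)*exp(I*pi/4)/2 on |110>, and 0 on every other basis state.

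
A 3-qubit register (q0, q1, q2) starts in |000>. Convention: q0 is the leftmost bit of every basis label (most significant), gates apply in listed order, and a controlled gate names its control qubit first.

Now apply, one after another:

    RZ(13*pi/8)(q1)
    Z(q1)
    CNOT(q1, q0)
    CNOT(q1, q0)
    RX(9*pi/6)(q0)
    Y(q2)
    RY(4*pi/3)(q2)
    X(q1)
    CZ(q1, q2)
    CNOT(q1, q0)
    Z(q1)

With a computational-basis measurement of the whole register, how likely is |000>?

Outcome |000> occurs with probability 0.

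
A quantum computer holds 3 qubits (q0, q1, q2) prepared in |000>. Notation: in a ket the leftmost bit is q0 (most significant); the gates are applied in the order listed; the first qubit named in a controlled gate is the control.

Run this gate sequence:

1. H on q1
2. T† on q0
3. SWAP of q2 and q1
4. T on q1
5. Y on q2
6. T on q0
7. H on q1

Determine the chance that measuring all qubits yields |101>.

The probability of measuring |101> is 0.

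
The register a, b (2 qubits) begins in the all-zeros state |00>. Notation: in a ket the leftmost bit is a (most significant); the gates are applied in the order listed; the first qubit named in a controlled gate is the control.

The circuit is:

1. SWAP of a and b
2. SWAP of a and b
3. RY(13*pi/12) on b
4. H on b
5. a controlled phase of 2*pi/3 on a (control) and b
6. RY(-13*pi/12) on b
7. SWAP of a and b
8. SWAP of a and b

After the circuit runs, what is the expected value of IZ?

The observable IZ averages to 1/2.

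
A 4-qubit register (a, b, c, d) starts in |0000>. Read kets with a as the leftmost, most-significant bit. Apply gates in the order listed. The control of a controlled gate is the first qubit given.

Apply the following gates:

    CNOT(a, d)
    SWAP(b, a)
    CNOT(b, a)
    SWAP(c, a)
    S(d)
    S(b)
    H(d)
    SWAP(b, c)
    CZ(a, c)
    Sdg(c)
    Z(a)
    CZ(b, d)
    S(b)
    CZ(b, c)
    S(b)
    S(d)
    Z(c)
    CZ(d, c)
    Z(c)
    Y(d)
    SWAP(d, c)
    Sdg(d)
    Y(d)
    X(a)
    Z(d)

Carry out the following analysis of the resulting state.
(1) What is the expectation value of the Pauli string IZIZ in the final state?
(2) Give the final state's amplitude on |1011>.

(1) The expectation value of IZIZ is -1.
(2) The final state's coefficient on |1011> equals sqrt(2)/2.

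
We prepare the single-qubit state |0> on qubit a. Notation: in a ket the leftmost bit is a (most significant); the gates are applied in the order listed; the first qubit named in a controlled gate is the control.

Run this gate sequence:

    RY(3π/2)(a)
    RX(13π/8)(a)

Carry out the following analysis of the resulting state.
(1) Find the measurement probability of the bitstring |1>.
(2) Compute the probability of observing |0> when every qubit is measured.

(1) A full measurement returns |1> with probability 1/2.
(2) Outcome |0> occurs with probability 1/2.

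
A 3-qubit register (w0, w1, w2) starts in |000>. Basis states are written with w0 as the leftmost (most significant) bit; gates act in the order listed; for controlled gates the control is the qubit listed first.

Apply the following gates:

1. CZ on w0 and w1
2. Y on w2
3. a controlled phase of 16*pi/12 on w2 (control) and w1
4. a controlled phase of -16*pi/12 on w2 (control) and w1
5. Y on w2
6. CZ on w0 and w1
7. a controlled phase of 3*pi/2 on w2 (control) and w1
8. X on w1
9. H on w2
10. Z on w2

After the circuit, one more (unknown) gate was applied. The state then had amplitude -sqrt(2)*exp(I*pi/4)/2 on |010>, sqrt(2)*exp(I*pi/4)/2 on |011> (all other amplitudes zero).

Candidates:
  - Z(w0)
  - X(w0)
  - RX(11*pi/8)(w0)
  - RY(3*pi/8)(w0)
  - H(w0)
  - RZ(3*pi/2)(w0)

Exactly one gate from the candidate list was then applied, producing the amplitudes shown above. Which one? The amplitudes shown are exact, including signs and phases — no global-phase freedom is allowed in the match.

It was RZ(3*pi/2)(w0) that produced the state shown.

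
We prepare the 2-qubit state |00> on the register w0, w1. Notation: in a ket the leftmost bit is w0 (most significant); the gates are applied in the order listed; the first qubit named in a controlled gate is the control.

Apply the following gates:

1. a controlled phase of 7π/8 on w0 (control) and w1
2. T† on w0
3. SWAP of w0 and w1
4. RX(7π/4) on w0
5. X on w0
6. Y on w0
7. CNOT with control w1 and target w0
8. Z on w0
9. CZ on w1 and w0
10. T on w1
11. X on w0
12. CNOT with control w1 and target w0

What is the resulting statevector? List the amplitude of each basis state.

After the circuit, the state carries amplitude -sqrt(2 - sqrt(2))/2 on |00>, 0 on |01>, I*sqrt(sqrt(2) + 2)/2 on |10>, 0 on |11>.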